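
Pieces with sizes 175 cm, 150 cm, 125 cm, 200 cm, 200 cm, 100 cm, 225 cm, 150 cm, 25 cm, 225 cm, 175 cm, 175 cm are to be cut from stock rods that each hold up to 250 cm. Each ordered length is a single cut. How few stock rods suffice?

10

Total = 225 + 225 + 200 + 200 + 175 + 175 + 175 + 150 + 150 + 125 + 100 + 25 = 1925 cm.
Lower bound: ⌈1925/250⌉ = 8 stock rods.
Also, 9 pieces each exceed 125 cm, and no two of those can share a stock rod, so at least 9 stock rods are needed.
A packing using 10 stock rods:
  stock rod 1: 225 + 25 = 250
  stock rod 2: 225 = 225
  stock rod 3: 200 = 200
  stock rod 4: 200 = 200
  stock rod 5: 175 = 175
  stock rod 6: 175 = 175
  stock rod 7: 175 = 175
  stock rod 8: 150 + 100 = 250
  stock rod 9: 150 = 150
  stock rod 10: 125 = 125
No arrangement into 9 stock rods stays within capacity, so 10 is optimal.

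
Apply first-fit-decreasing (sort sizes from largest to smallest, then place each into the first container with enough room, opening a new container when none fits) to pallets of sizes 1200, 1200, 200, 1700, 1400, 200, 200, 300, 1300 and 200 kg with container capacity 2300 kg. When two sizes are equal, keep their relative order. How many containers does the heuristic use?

Sorted descending: 1700, 1400, 1300, 1200, 1200, 300, 200, 200, 200, 200.
  1700 → container 1 (new)  [load 1700/2300]
  1400 → container 2 (new)  [load 1400/2300]
  1300 → container 3 (new)  [load 1300/2300]
  1200 → container 4 (new)  [load 1200/2300]
  1200 → container 5 (new)  [load 1200/2300]
  300 → container 1  [load 2000/2300]
  200 → container 1  [load 2200/2300]
  200 → container 2  [load 1600/2300]
  200 → container 2  [load 1800/2300]
  200 → container 2  [load 2000/2300]
5 containers opened.

5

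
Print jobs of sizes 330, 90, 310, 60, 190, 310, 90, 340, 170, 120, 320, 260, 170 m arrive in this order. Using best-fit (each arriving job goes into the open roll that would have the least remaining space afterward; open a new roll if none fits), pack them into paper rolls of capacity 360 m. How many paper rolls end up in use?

9

  330 → roll 1 (new)  [load 330/360]
  90 → roll 2 (new)  [load 90/360]
  310 → roll 3 (new)  [load 310/360]
  60 → roll 2  [load 150/360]
  190 → roll 2  [load 340/360]
  310 → roll 4 (new)  [load 310/360]
  90 → roll 5 (new)  [load 90/360]
  340 → roll 6 (new)  [load 340/360]
  170 → roll 5  [load 260/360]
  120 → roll 7 (new)  [load 120/360]
  320 → roll 8 (new)  [load 320/360]
  260 → roll 9 (new)  [load 260/360]
  170 → roll 7  [load 290/360]
9 paper rolls opened.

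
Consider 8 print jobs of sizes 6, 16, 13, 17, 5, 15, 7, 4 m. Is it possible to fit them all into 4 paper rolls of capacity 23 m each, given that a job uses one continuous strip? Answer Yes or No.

Yes

A valid assignment using 4 paper rolls:
  roll 1: 17 + 6 = 23
  roll 2: 16 + 7 = 23
  roll 3: 15 + 5 = 20
  roll 4: 13 + 4 = 17
Every load is within 23 m, so 4 paper rolls suffice.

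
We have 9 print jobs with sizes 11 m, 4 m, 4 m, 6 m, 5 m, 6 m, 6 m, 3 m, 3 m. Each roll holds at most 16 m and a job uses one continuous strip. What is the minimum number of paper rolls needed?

Total = 11 + 6 + 6 + 6 + 5 + 4 + 4 + 3 + 3 = 48 m.
Lower bound: ⌈48/16⌉ = 3 paper rolls.
A packing using 3 paper rolls:
  roll 1: 11 + 5 = 16
  roll 2: 6 + 6 + 4 = 16
  roll 3: 6 + 4 + 3 + 3 = 16
This matches the lower bound, so 3 is optimal.

3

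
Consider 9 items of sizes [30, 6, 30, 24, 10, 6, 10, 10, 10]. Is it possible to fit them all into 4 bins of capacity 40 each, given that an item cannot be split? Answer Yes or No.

A valid assignment using 4 bins:
  bin 1: 30 + 10 = 40
  bin 2: 30 + 10 = 40
  bin 3: 24 + 10 + 6 = 40
  bin 4: 10 + 6 = 16
Every load is within 40, so 4 bins suffice.

Yes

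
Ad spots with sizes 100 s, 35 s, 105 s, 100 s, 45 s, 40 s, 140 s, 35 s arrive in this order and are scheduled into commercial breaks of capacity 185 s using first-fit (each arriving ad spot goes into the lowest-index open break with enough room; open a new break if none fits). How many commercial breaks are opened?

  100 → break 1 (new)  [load 100/185]
  35 → break 1  [load 135/185]
  105 → break 2 (new)  [load 105/185]
  100 → break 3 (new)  [load 100/185]
  45 → break 1  [load 180/185]
  40 → break 2  [load 145/185]
  140 → break 4 (new)  [load 140/185]
  35 → break 2  [load 180/185]
4 commercial breaks opened.

4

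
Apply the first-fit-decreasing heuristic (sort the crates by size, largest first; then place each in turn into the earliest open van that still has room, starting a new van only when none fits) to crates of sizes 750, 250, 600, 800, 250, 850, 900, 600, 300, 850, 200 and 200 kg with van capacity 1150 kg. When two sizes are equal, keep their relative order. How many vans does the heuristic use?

Sorted descending: 900, 850, 850, 800, 750, 600, 600, 300, 250, 250, 200, 200.
  900 → van 1 (new)  [load 900/1150]
  850 → van 2 (new)  [load 850/1150]
  850 → van 3 (new)  [load 850/1150]
  800 → van 4 (new)  [load 800/1150]
  750 → van 5 (new)  [load 750/1150]
  600 → van 6 (new)  [load 600/1150]
  600 → van 7 (new)  [load 600/1150]
  300 → van 2  [load 1150/1150]
  250 → van 1  [load 1150/1150]
  250 → van 3  [load 1100/1150]
  200 → van 4  [load 1000/1150]
  200 → van 5  [load 950/1150]
7 vans opened.

7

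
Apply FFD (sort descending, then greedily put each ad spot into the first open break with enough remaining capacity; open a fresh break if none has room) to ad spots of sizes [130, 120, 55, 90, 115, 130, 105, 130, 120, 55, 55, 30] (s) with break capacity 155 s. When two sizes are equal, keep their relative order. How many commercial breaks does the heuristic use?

Sorted descending: 130, 130, 130, 120, 120, 115, 105, 90, 55, 55, 55, 30.
  130 → break 1 (new)  [load 130/155]
  130 → break 2 (new)  [load 130/155]
  130 → break 3 (new)  [load 130/155]
  120 → break 4 (new)  [load 120/155]
  120 → break 5 (new)  [load 120/155]
  115 → break 6 (new)  [load 115/155]
  105 → break 7 (new)  [load 105/155]
  90 → break 8 (new)  [load 90/155]
  55 → break 8  [load 145/155]
  55 → break 9 (new)  [load 55/155]
  55 → break 9  [load 110/155]
  30 → break 4  [load 150/155]
9 commercial breaks opened.

9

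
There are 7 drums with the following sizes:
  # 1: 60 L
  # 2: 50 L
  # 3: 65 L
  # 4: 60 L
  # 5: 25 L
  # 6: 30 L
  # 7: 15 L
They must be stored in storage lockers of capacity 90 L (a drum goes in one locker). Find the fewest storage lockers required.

Total = 65 + 60 + 60 + 50 + 30 + 25 + 15 = 305 L.
Lower bound: ⌈305/90⌉ = 4 storage lockers.
A packing using 4 storage lockers:
  locker 1: 65 + 25 = 90
  locker 2: 60 + 30 = 90
  locker 3: 60 + 15 = 75
  locker 4: 50 = 50
This matches the lower bound, so 4 is optimal.

4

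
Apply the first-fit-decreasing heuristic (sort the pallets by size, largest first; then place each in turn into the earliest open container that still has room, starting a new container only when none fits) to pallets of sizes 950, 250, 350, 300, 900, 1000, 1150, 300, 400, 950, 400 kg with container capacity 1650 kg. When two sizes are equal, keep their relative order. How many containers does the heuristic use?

Sorted descending: 1150, 1000, 950, 950, 900, 400, 400, 350, 300, 300, 250.
  1150 → container 1 (new)  [load 1150/1650]
  1000 → container 2 (new)  [load 1000/1650]
  950 → container 3 (new)  [load 950/1650]
  950 → container 4 (new)  [load 950/1650]
  900 → container 5 (new)  [load 900/1650]
  400 → container 1  [load 1550/1650]
  400 → container 2  [load 1400/1650]
  350 → container 3  [load 1300/1650]
  300 → container 3  [load 1600/1650]
  300 → container 4  [load 1250/1650]
  250 → container 2  [load 1650/1650]
5 containers opened.

5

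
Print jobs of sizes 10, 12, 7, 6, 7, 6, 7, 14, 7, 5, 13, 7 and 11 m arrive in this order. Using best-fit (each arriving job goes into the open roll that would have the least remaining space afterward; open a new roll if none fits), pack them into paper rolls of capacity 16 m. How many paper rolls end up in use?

  10 → roll 1 (new)  [load 10/16]
  12 → roll 2 (new)  [load 12/16]
  7 → roll 3 (new)  [load 7/16]
  6 → roll 1  [load 16/16]
  7 → roll 3  [load 14/16]
  6 → roll 4 (new)  [load 6/16]
  7 → roll 4  [load 13/16]
  14 → roll 5 (new)  [load 14/16]
  7 → roll 6 (new)  [load 7/16]
  5 → roll 6  [load 12/16]
  13 → roll 7 (new)  [load 13/16]
  7 → roll 8 (new)  [load 7/16]
  11 → roll 9 (new)  [load 11/16]
9 paper rolls opened.

9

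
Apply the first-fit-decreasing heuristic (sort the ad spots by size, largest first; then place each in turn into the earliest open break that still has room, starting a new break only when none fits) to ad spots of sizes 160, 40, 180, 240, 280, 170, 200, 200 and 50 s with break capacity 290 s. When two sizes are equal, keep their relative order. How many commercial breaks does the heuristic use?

Sorted descending: 280, 240, 200, 200, 180, 170, 160, 50, 40.
  280 → break 1 (new)  [load 280/290]
  240 → break 2 (new)  [load 240/290]
  200 → break 3 (new)  [load 200/290]
  200 → break 4 (new)  [load 200/290]
  180 → break 5 (new)  [load 180/290]
  170 → break 6 (new)  [load 170/290]
  160 → break 7 (new)  [load 160/290]
  50 → break 2  [load 290/290]
  40 → break 3  [load 240/290]
7 commercial breaks opened.

7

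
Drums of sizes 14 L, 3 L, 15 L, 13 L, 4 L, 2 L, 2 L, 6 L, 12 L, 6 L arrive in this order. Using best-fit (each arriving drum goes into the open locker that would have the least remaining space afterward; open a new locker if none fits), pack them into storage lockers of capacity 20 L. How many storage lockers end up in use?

5

  14 → locker 1 (new)  [load 14/20]
  3 → locker 1  [load 17/20]
  15 → locker 2 (new)  [load 15/20]
  13 → locker 3 (new)  [load 13/20]
  4 → locker 2  [load 19/20]
  2 → locker 1  [load 19/20]
  2 → locker 3  [load 15/20]
  6 → locker 4 (new)  [load 6/20]
  12 → locker 4  [load 18/20]
  6 → locker 5 (new)  [load 6/20]
5 storage lockers opened.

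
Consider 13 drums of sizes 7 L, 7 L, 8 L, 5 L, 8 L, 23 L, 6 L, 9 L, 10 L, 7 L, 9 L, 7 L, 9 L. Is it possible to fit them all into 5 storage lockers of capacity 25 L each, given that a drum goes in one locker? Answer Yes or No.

Yes

A valid assignment using 5 storage lockers:
  locker 1: 23 = 23
  locker 2: 10 + 9 + 6 = 25
  locker 3: 9 + 9 + 7 = 25
  locker 4: 8 + 8 + 7 = 23
  locker 5: 7 + 7 + 5 = 19
Every load is within 25 L, so 5 storage lockers suffice.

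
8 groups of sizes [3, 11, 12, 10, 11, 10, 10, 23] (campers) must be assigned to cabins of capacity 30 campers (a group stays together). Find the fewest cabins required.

Total = 23 + 12 + 11 + 11 + 10 + 10 + 10 + 3 = 90 campers.
Lower bound: ⌈90/30⌉ = 3 cabins.
A packing using 4 cabins:
  cabin 1: 23 + 3 = 26
  cabin 2: 12 + 11 = 23
  cabin 3: 11 + 10 = 21
  cabin 4: 10 + 10 = 20
No arrangement into 3 cabins stays within capacity, so 4 is optimal.

4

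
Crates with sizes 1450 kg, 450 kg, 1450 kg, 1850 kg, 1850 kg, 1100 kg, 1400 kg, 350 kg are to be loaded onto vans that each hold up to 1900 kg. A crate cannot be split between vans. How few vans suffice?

Total = 1850 + 1850 + 1450 + 1450 + 1400 + 1100 + 450 + 350 = 9900 kg.
Lower bound: ⌈9900/1900⌉ = 6 vans.
A packing using 6 vans:
  van 1: 1850 = 1850
  van 2: 1850 = 1850
  van 3: 1450 + 450 = 1900
  van 4: 1450 + 350 = 1800
  van 5: 1400 = 1400
  van 6: 1100 = 1100
This matches the lower bound, so 6 is optimal.

6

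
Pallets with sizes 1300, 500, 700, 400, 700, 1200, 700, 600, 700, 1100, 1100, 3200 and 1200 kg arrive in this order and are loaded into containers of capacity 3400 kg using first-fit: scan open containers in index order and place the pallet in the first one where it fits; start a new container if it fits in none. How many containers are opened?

5

  1300 → container 1 (new)  [load 1300/3400]
  500 → container 1  [load 1800/3400]
  700 → container 1  [load 2500/3400]
  400 → container 1  [load 2900/3400]
  700 → container 2 (new)  [load 700/3400]
  1200 → container 2  [load 1900/3400]
  700 → container 2  [load 2600/3400]
  600 → container 2  [load 3200/3400]
  700 → container 3 (new)  [load 700/3400]
  1100 → container 3  [load 1800/3400]
  1100 → container 3  [load 2900/3400]
  3200 → container 4 (new)  [load 3200/3400]
  1200 → container 5 (new)  [load 1200/3400]
5 containers opened.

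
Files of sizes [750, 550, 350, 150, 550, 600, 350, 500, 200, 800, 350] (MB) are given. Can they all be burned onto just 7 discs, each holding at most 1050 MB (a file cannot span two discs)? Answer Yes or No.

A valid assignment using 6 discs:
  disc 1: 800 + 200 = 1000
  disc 2: 750 + 150 = 900
  disc 3: 600 + 350 = 950
  disc 4: 550 + 500 = 1050
  disc 5: 550 + 350 = 900
  disc 6: 350 = 350
That uses only 6 ≤ 7, so 7 discs are enough.

Yes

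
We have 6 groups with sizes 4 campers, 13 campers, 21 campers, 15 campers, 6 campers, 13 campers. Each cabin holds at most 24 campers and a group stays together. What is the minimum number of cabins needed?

Total = 21 + 15 + 13 + 13 + 6 + 4 = 72 campers.
Lower bound: ⌈72/24⌉ = 3 cabins.
Also, 4 groups each exceed 12 campers, and no two of those can share a cabin, so at least 4 cabins are needed.
A packing using 4 cabins:
  cabin 1: 21 = 21
  cabin 2: 15 + 6 = 21
  cabin 3: 13 + 4 = 17
  cabin 4: 13 = 13
This matches the lower bound, so 4 is optimal.

4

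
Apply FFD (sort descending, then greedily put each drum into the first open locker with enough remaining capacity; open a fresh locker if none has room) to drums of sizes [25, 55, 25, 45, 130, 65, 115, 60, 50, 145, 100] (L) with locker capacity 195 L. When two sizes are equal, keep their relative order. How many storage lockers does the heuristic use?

Sorted descending: 145, 130, 115, 100, 65, 60, 55, 50, 45, 25, 25.
  145 → locker 1 (new)  [load 145/195]
  130 → locker 2 (new)  [load 130/195]
  115 → locker 3 (new)  [load 115/195]
  100 → locker 4 (new)  [load 100/195]
  65 → locker 2  [load 195/195]
  60 → locker 3  [load 175/195]
  55 → locker 4  [load 155/195]
  50 → locker 1  [load 195/195]
  45 → locker 5 (new)  [load 45/195]
  25 → locker 4  [load 180/195]
  25 → locker 5  [load 70/195]
5 storage lockers opened.

5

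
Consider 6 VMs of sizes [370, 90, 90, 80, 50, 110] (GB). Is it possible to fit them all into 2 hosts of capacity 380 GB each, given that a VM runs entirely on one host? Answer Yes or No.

Total = 790 GB; ⌈790/380⌉ = 3.
At least 3 hosts are required, but only 2 are allowed.

No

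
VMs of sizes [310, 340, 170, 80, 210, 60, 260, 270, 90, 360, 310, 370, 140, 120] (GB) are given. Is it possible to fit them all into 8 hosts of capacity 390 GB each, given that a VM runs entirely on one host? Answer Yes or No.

Total = 3090 GB; ⌈3090/390⌉ = 8.
The bound of 8 does not rule out 8, but exhaustive search shows no assignment into 8 hosts of capacity 390 GB exists — the minimum is 9.

No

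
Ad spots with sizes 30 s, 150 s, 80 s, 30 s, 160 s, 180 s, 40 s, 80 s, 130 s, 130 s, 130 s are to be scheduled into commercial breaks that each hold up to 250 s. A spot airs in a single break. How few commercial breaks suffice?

6

Total = 180 + 160 + 150 + 130 + 130 + 130 + 80 + 80 + 40 + 30 + 30 = 1140 s.
Lower bound: ⌈1140/250⌉ = 5 commercial breaks.
Also, 6 ad spots each exceed 125 s, and no two of those can share a break, so at least 6 commercial breaks are needed.
A packing using 6 commercial breaks:
  break 1: 180 + 40 + 30 = 250
  break 2: 160 + 80 = 240
  break 3: 150 + 80 = 230
  break 4: 130 + 30 = 160
  break 5: 130 = 130
  break 6: 130 = 130
This matches the lower bound, so 6 is optimal.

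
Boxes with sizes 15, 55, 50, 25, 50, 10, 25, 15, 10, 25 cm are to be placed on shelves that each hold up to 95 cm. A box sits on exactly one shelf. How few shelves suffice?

3

Total = 55 + 50 + 50 + 25 + 25 + 25 + 15 + 15 + 10 + 10 = 280 cm.
Lower bound: ⌈280/95⌉ = 3 shelves.
A packing using 3 shelves:
  shelf 1: 55 + 25 + 15 = 95
  shelf 2: 50 + 25 + 15 = 90
  shelf 3: 50 + 25 + 10 + 10 = 95
This matches the lower bound, so 3 is optimal.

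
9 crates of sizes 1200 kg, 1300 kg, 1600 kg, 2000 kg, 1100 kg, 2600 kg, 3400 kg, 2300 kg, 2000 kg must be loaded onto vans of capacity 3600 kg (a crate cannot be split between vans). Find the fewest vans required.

6

Total = 3400 + 2600 + 2300 + 2000 + 2000 + 1600 + 1300 + 1200 + 1100 = 17500 kg.
Lower bound: ⌈17500/3600⌉ = 5 vans.
A packing using 6 vans:
  van 1: 3400 = 3400
  van 2: 2600 = 2600
  van 3: 2300 + 1300 = 3600
  van 4: 2000 + 1600 = 3600
  van 5: 2000 + 1200 = 3200
  van 6: 1100 = 1100
No arrangement into 5 vans stays within capacity, so 6 is optimal.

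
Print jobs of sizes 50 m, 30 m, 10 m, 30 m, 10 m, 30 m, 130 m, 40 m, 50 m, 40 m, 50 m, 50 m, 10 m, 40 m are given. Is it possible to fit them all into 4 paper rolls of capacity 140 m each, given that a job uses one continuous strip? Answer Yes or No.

Total = 570 m; ⌈570/140⌉ = 5.
At least 5 paper rolls are required, but only 4 are allowed.

No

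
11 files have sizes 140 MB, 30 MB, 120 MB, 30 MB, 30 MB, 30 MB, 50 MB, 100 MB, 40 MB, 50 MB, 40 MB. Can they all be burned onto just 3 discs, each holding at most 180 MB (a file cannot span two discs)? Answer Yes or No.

No

Total = 660 MB; ⌈660/180⌉ = 4.
At least 4 discs are required, but only 3 are allowed.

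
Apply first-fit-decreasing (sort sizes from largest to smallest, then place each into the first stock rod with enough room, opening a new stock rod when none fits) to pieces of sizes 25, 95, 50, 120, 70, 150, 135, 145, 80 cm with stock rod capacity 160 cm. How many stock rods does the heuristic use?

6

Sorted descending: 150, 145, 135, 120, 95, 80, 70, 50, 25.
  150 → stock rod 1 (new)  [load 150/160]
  145 → stock rod 2 (new)  [load 145/160]
  135 → stock rod 3 (new)  [load 135/160]
  120 → stock rod 4 (new)  [load 120/160]
  95 → stock rod 5 (new)  [load 95/160]
  80 → stock rod 6 (new)  [load 80/160]
  70 → stock rod 6  [load 150/160]
  50 → stock rod 5  [load 145/160]
  25 → stock rod 3  [load 160/160]
6 stock rods opened.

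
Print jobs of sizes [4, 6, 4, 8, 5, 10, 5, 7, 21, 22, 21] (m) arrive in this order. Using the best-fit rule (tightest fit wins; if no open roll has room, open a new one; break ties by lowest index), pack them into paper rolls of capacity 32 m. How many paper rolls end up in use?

5

  4 → roll 1 (new)  [load 4/32]
  6 → roll 1  [load 10/32]
  4 → roll 1  [load 14/32]
  8 → roll 1  [load 22/32]
  5 → roll 1  [load 27/32]
  10 → roll 2 (new)  [load 10/32]
  5 → roll 1  [load 32/32]
  7 → roll 2  [load 17/32]
  21 → roll 3 (new)  [load 21/32]
  22 → roll 4 (new)  [load 22/32]
  21 → roll 5 (new)  [load 21/32]
5 paper rolls opened.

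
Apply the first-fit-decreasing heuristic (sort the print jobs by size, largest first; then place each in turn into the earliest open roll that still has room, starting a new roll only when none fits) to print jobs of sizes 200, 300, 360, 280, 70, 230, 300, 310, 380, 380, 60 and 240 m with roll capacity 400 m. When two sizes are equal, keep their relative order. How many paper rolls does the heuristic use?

10

Sorted descending: 380, 380, 360, 310, 300, 300, 280, 240, 230, 200, 70, 60.
  380 → roll 1 (new)  [load 380/400]
  380 → roll 2 (new)  [load 380/400]
  360 → roll 3 (new)  [load 360/400]
  310 → roll 4 (new)  [load 310/400]
  300 → roll 5 (new)  [load 300/400]
  300 → roll 6 (new)  [load 300/400]
  280 → roll 7 (new)  [load 280/400]
  240 → roll 8 (new)  [load 240/400]
  230 → roll 9 (new)  [load 230/400]
  200 → roll 10 (new)  [load 200/400]
  70 → roll 4  [load 380/400]
  60 → roll 5  [load 360/400]
10 paper rolls opened.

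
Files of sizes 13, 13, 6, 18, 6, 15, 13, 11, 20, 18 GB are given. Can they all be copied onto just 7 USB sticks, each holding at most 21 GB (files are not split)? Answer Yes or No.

Total = 133 GB; ⌈133/21⌉ = 7.
8 files each exceed half the capacity and cannot share a USB stick, forcing at least 8 USB sticks.
At least 8 USB sticks are required, but only 7 are allowed.

No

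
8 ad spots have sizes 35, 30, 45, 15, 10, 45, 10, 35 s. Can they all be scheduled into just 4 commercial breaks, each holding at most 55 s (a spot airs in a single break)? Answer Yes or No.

No

Total = 225 s; ⌈225/55⌉ = 5.
At least 5 commercial breaks are required, but only 4 are allowed.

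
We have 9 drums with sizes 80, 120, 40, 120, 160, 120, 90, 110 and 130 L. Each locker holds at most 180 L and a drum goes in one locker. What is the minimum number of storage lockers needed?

7

Total = 160 + 130 + 120 + 120 + 120 + 110 + 90 + 80 + 40 = 970 L.
Lower bound: ⌈970/180⌉ = 6 storage lockers.
A packing using 7 storage lockers:
  locker 1: 160 = 160
  locker 2: 130 + 40 = 170
  locker 3: 120 = 120
  locker 4: 120 = 120
  locker 5: 120 = 120
  locker 6: 110 = 110
  locker 7: 90 + 80 = 170
No arrangement into 6 storage lockers stays within capacity, so 7 is optimal.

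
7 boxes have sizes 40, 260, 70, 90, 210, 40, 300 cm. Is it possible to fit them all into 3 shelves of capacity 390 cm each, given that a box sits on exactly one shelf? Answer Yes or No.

Yes

A valid assignment using 3 shelves:
  shelf 1: 300 + 90 = 390
  shelf 2: 260 + 70 + 40 = 370
  shelf 3: 210 + 40 = 250
Every load is within 390 cm, so 3 shelves suffice.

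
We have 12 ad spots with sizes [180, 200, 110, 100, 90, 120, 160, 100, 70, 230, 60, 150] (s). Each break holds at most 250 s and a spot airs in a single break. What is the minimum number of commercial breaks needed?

7

Total = 230 + 200 + 180 + 160 + 150 + 120 + 110 + 100 + 100 + 90 + 70 + 60 = 1570 s.
Lower bound: ⌈1570/250⌉ = 7 commercial breaks.
A packing using 7 commercial breaks:
  break 1: 230 = 230
  break 2: 200 = 200
  break 3: 180 + 70 = 250
  break 4: 160 + 90 = 250
  break 5: 150 + 100 = 250
  break 6: 120 + 110 = 230
  break 7: 100 + 60 = 160
This matches the lower bound, so 7 is optimal.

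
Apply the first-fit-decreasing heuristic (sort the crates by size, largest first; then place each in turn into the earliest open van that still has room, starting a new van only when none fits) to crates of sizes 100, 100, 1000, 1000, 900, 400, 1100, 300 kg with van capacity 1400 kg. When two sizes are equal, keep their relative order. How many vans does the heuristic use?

Sorted descending: 1100, 1000, 1000, 900, 400, 300, 100, 100.
  1100 → van 1 (new)  [load 1100/1400]
  1000 → van 2 (new)  [load 1000/1400]
  1000 → van 3 (new)  [load 1000/1400]
  900 → van 4 (new)  [load 900/1400]
  400 → van 2  [load 1400/1400]
  300 → van 1  [load 1400/1400]
  100 → van 3  [load 1100/1400]
  100 → van 3  [load 1200/1400]
4 vans opened.

4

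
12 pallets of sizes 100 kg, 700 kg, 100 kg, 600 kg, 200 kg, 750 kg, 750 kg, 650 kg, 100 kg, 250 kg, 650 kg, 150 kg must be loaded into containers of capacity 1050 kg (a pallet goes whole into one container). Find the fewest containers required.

Total = 750 + 750 + 700 + 650 + 650 + 600 + 250 + 200 + 150 + 100 + 100 + 100 = 5000 kg.
Lower bound: ⌈5000/1050⌉ = 5 containers.
Also, 6 pallets each exceed 525 kg, and no two of those can share a container, so at least 6 containers are needed.
A packing using 6 containers:
  container 1: 750 + 250 = 1000
  container 2: 750 + 200 + 100 = 1050
  container 3: 700 + 150 + 100 + 100 = 1050
  container 4: 650 = 650
  container 5: 650 = 650
  container 6: 600 = 600
This matches the lower bound, so 6 is optimal.

6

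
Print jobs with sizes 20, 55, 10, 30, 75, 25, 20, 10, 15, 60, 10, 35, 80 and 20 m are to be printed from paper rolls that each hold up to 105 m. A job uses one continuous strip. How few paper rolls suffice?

Total = 80 + 75 + 60 + 55 + 35 + 30 + 25 + 20 + 20 + 20 + 15 + 10 + 10 + 10 = 465 m.
Lower bound: ⌈465/105⌉ = 5 paper rolls.
A packing using 5 paper rolls:
  roll 1: 80 + 25 = 105
  roll 2: 75 + 30 = 105
  roll 3: 60 + 35 + 10 = 105
  roll 4: 55 + 20 + 20 + 10 = 105
  roll 5: 20 + 15 + 10 = 45
This matches the lower bound, so 5 is optimal.

5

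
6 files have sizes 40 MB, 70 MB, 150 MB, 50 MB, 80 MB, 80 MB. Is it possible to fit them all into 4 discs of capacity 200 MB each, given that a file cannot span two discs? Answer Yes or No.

A valid assignment using 3 discs:
  disc 1: 150 + 50 = 200
  disc 2: 80 + 80 + 40 = 200
  disc 3: 70 = 70
That uses only 3 ≤ 4, so 4 discs are enough.

Yes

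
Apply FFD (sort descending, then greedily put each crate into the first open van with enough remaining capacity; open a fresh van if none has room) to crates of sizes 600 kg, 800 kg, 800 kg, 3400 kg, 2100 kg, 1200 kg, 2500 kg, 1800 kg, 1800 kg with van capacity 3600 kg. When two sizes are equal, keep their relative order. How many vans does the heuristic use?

Sorted descending: 3400, 2500, 2100, 1800, 1800, 1200, 800, 800, 600.
  3400 → van 1 (new)  [load 3400/3600]
  2500 → van 2 (new)  [load 2500/3600]
  2100 → van 3 (new)  [load 2100/3600]
  1800 → van 4 (new)  [load 1800/3600]
  1800 → van 4  [load 3600/3600]
  1200 → van 3  [load 3300/3600]
  800 → van 2  [load 3300/3600]
  800 → van 5 (new)  [load 800/3600]
  600 → van 5  [load 1400/3600]
5 vans opened.

5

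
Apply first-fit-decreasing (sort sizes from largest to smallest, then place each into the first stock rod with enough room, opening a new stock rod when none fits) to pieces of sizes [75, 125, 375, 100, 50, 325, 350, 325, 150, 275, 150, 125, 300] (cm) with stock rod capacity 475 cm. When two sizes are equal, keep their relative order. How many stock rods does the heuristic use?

6

Sorted descending: 375, 350, 325, 325, 300, 275, 150, 150, 125, 125, 100, 75, 50.
  375 → stock rod 1 (new)  [load 375/475]
  350 → stock rod 2 (new)  [load 350/475]
  325 → stock rod 3 (new)  [load 325/475]
  325 → stock rod 4 (new)  [load 325/475]
  300 → stock rod 5 (new)  [load 300/475]
  275 → stock rod 6 (new)  [load 275/475]
  150 → stock rod 3  [load 475/475]
  150 → stock rod 4  [load 475/475]
  125 → stock rod 2  [load 475/475]
  125 → stock rod 5  [load 425/475]
  100 → stock rod 1  [load 475/475]
  75 → stock rod 6  [load 350/475]
  50 → stock rod 5  [load 475/475]
6 stock rods opened.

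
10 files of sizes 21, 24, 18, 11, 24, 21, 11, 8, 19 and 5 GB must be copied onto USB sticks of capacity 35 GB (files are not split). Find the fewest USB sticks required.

6

Total = 24 + 24 + 21 + 21 + 19 + 18 + 11 + 11 + 8 + 5 = 162 GB.
Lower bound: ⌈162/35⌉ = 5 USB sticks.
Also, 6 files each exceed 35/2 GB, and no two of those can share a USB stick, so at least 6 USB sticks are needed.
A packing using 6 USB sticks:
  USB stick 1: 24 + 11 = 35
  USB stick 2: 24 + 11 = 35
  USB stick 3: 21 + 8 + 5 = 34
  USB stick 4: 21 = 21
  USB stick 5: 19 = 19
  USB stick 6: 18 = 18
This matches the lower bound, so 6 is optimal.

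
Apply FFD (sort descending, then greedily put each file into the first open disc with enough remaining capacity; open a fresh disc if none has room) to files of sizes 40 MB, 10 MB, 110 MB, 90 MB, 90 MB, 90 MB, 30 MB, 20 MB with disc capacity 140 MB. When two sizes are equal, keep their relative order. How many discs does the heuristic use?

Sorted descending: 110, 90, 90, 90, 40, 30, 20, 10.
  110 → disc 1 (new)  [load 110/140]
  90 → disc 2 (new)  [load 90/140]
  90 → disc 3 (new)  [load 90/140]
  90 → disc 4 (new)  [load 90/140]
  40 → disc 2  [load 130/140]
  30 → disc 1  [load 140/140]
  20 → disc 3  [load 110/140]
  10 → disc 2  [load 140/140]
4 discs opened.

4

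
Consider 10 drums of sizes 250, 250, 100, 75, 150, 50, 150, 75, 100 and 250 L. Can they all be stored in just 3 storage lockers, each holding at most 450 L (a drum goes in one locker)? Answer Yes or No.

No

Total = 1450 L; ⌈1450/450⌉ = 4.
At least 4 storage lockers are required, but only 3 are allowed.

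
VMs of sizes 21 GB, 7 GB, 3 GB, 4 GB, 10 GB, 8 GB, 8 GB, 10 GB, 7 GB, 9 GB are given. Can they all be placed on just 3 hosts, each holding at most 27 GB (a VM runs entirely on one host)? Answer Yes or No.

Total = 87 GB; ⌈87/27⌉ = 4.
At least 4 hosts are required, but only 3 are allowed.

No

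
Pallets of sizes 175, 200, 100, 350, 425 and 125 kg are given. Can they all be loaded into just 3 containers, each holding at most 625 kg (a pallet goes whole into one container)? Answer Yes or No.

Yes

A valid assignment using 3 containers:
  container 1: 425 + 200 = 625
  container 2: 350 + 175 + 100 = 625
  container 3: 125 = 125
Every load is within 625 kg, so 3 containers suffice.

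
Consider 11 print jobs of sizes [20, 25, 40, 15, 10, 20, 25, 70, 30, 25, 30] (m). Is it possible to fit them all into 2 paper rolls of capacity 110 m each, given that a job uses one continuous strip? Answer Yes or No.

Total = 310 m; ⌈310/110⌉ = 3.
At least 3 paper rolls are required, but only 2 are allowed.

No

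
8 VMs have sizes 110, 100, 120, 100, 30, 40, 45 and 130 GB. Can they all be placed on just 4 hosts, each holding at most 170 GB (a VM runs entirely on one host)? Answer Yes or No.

Total = 675 GB; ⌈675/170⌉ = 4.
5 VMs each exceed half the capacity and cannot share a host, forcing at least 5 hosts.
At least 5 hosts are required, but only 4 are allowed.

No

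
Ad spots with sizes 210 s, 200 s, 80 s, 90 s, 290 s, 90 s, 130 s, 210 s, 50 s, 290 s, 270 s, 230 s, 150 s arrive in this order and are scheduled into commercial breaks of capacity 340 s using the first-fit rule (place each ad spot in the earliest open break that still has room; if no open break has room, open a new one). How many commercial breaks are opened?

  210 → break 1 (new)  [load 210/340]
  200 → break 2 (new)  [load 200/340]
  80 → break 1  [load 290/340]
  90 → break 2  [load 290/340]
  290 → break 3 (new)  [load 290/340]
  90 → break 4 (new)  [load 90/340]
  130 → break 4  [load 220/340]
  210 → break 5 (new)  [load 210/340]
  50 → break 1  [load 340/340]
  290 → break 6 (new)  [load 290/340]
  270 → break 7 (new)  [load 270/340]
  230 → break 8 (new)  [load 230/340]
  150 → break 9 (new)  [load 150/340]
9 commercial breaks opened.

9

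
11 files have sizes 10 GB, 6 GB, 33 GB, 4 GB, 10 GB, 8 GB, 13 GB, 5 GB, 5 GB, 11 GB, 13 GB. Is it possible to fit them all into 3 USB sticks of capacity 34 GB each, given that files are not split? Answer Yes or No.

No

Total = 118 GB; ⌈118/34⌉ = 4.
At least 4 USB sticks are required, but only 3 are allowed.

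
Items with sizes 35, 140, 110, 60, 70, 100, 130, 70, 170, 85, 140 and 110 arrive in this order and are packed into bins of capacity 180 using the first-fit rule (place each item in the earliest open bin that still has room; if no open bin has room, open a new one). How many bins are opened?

8

  35 → bin 1 (new)  [load 35/180]
  140 → bin 1  [load 175/180]
  110 → bin 2 (new)  [load 110/180]
  60 → bin 2  [load 170/180]
  70 → bin 3 (new)  [load 70/180]
  100 → bin 3  [load 170/180]
  130 → bin 4 (new)  [load 130/180]
  70 → bin 5 (new)  [load 70/180]
  170 → bin 6 (new)  [load 170/180]
  85 → bin 5  [load 155/180]
  140 → bin 7 (new)  [load 140/180]
  110 → bin 8 (new)  [load 110/180]
8 bins opened.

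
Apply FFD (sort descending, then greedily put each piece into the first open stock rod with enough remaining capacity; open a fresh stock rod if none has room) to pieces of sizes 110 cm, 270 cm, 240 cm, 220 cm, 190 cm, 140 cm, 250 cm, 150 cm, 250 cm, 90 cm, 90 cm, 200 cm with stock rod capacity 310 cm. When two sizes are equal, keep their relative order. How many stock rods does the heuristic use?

8

Sorted descending: 270, 250, 250, 240, 220, 200, 190, 150, 140, 110, 90, 90.
  270 → stock rod 1 (new)  [load 270/310]
  250 → stock rod 2 (new)  [load 250/310]
  250 → stock rod 3 (new)  [load 250/310]
  240 → stock rod 4 (new)  [load 240/310]
  220 → stock rod 5 (new)  [load 220/310]
  200 → stock rod 6 (new)  [load 200/310]
  190 → stock rod 7 (new)  [load 190/310]
  150 → stock rod 8 (new)  [load 150/310]
  140 → stock rod 8  [load 290/310]
  110 → stock rod 6  [load 310/310]
  90 → stock rod 5  [load 310/310]
  90 → stock rod 7  [load 280/310]
8 stock rods opened.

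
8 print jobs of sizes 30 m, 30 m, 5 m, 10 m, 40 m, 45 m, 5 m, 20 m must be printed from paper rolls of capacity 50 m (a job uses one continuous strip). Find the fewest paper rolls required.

4

Total = 45 + 40 + 30 + 30 + 20 + 10 + 5 + 5 = 185 m.
Lower bound: ⌈185/50⌉ = 4 paper rolls.
A packing using 4 paper rolls:
  roll 1: 45 + 5 = 50
  roll 2: 40 + 10 = 50
  roll 3: 30 + 20 = 50
  roll 4: 30 + 5 = 35
This matches the lower bound, so 4 is optimal.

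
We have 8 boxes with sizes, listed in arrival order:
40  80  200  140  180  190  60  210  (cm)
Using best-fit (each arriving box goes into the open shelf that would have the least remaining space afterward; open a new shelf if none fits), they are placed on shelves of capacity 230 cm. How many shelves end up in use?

  40 → shelf 1 (new)  [load 40/230]
  80 → shelf 1  [load 120/230]
  200 → shelf 2 (new)  [load 200/230]
  140 → shelf 3 (new)  [load 140/230]
  180 → shelf 4 (new)  [load 180/230]
  190 → shelf 5 (new)  [load 190/230]
  60 → shelf 3  [load 200/230]
  210 → shelf 6 (new)  [load 210/230]
6 shelves opened.

6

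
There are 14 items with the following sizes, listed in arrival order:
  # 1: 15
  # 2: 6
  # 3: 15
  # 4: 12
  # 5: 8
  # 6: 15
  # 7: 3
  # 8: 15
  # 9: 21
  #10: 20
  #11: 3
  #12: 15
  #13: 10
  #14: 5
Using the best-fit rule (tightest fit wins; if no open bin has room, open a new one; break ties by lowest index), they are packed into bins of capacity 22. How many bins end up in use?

9

  15 → bin 1 (new)  [load 15/22]
  6 → bin 1  [load 21/22]
  15 → bin 2 (new)  [load 15/22]
  12 → bin 3 (new)  [load 12/22]
  8 → bin 3  [load 20/22]
  15 → bin 4 (new)  [load 15/22]
  3 → bin 2  [load 18/22]
  15 → bin 5 (new)  [load 15/22]
  21 → bin 6 (new)  [load 21/22]
  20 → bin 7 (new)  [load 20/22]
  3 → bin 2  [load 21/22]
  15 → bin 8 (new)  [load 15/22]
  10 → bin 9 (new)  [load 10/22]
  5 → bin 4  [load 20/22]
9 bins opened.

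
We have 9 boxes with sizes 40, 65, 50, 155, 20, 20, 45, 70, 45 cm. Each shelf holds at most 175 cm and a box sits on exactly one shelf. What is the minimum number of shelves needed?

3

Total = 155 + 70 + 65 + 50 + 45 + 45 + 40 + 20 + 20 = 510 cm.
Lower bound: ⌈510/175⌉ = 3 shelves.
A packing using 3 shelves:
  shelf 1: 155 + 20 = 175
  shelf 2: 70 + 65 + 40 = 175
  shelf 3: 50 + 45 + 45 + 20 = 160
This matches the lower bound, so 3 is optimal.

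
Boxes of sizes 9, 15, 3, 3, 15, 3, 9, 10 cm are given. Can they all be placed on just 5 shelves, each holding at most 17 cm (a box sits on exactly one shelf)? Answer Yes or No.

Yes

A valid assignment using 5 shelves:
  shelf 1: 15 = 15
  shelf 2: 15 = 15
  shelf 3: 10 + 3 + 3 = 16
  shelf 4: 9 + 3 = 12
  shelf 5: 9 = 9
Every load is within 17 cm, so 5 shelves suffice.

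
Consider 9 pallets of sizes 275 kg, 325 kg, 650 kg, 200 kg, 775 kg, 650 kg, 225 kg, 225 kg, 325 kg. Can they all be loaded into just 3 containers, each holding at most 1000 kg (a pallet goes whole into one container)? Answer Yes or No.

Total = 3650 kg; ⌈3650/1000⌉ = 4.
At least 4 containers are required, but only 3 are allowed.

No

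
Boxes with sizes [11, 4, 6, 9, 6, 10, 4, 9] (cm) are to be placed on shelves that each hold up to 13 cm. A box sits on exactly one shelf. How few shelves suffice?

Total = 11 + 10 + 9 + 9 + 6 + 6 + 4 + 4 = 59 cm.
Lower bound: ⌈59/13⌉ = 5 shelves.
A packing using 5 shelves:
  shelf 1: 11 = 11
  shelf 2: 10 = 10
  shelf 3: 9 + 4 = 13
  shelf 4: 9 + 4 = 13
  shelf 5: 6 + 6 = 12
This matches the lower bound, so 5 is optimal.

5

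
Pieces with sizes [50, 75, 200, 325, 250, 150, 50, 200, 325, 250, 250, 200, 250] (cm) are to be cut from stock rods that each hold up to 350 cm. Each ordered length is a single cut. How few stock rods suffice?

Total = 325 + 325 + 250 + 250 + 250 + 250 + 200 + 200 + 200 + 150 + 75 + 50 + 50 = 2575 cm.
Lower bound: ⌈2575/350⌉ = 8 stock rods.
Also, 9 pieces each exceed 175 cm, and no two of those can share a stock rod, so at least 9 stock rods are needed.
A packing using 9 stock rods:
  stock rod 1: 325 = 325
  stock rod 2: 325 = 325
  stock rod 3: 250 + 75 = 325
  stock rod 4: 250 + 50 + 50 = 350
  stock rod 5: 250 = 250
  stock rod 6: 250 = 250
  stock rod 7: 200 + 150 = 350
  stock rod 8: 200 = 200
  stock rod 9: 200 = 200
This matches the lower bound, so 9 is optimal.

9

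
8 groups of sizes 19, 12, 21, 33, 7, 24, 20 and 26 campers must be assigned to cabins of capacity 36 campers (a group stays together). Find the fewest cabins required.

Total = 33 + 26 + 24 + 21 + 20 + 19 + 12 + 7 = 162 campers.
Lower bound: ⌈162/36⌉ = 5 cabins.
Also, 6 groups each exceed 18 campers, and no two of those can share a cabin, so at least 6 cabins are needed.
A packing using 6 cabins:
  cabin 1: 33 = 33
  cabin 2: 26 + 7 = 33
  cabin 3: 24 + 12 = 36
  cabin 4: 21 = 21
  cabin 5: 20 = 20
  cabin 6: 19 = 19
This matches the lower bound, so 6 is optimal.

6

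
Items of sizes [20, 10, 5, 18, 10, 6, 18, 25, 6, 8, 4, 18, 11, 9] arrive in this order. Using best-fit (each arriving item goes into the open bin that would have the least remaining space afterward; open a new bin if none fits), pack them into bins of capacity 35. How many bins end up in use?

5

  20 → bin 1 (new)  [load 20/35]
  10 → bin 1  [load 30/35]
  5 → bin 1  [load 35/35]
  18 → bin 2 (new)  [load 18/35]
  10 → bin 2  [load 28/35]
  6 → bin 2  [load 34/35]
  18 → bin 3 (new)  [load 18/35]
  25 → bin 4 (new)  [load 25/35]
  6 → bin 4  [load 31/35]
  8 → bin 3  [load 26/35]
  4 → bin 4  [load 35/35]
  18 → bin 5 (new)  [load 18/35]
  11 → bin 5  [load 29/35]
  9 → bin 3  [load 35/35]
5 bins opened.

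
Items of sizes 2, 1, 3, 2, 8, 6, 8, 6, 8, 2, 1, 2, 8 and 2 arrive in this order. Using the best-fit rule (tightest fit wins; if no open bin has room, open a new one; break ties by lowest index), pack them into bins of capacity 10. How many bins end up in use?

7

  2 → bin 1 (new)  [load 2/10]
  1 → bin 1  [load 3/10]
  3 → bin 1  [load 6/10]
  2 → bin 1  [load 8/10]
  8 → bin 2 (new)  [load 8/10]
  6 → bin 3 (new)  [load 6/10]
  8 → bin 4 (new)  [load 8/10]
  6 → bin 5 (new)  [load 6/10]
  8 → bin 6 (new)  [load 8/10]
  2 → bin 1  [load 10/10]
  1 → bin 2  [load 9/10]
  2 → bin 4  [load 10/10]
  8 → bin 7 (new)  [load 8/10]
  2 → bin 6  [load 10/10]
7 bins opened.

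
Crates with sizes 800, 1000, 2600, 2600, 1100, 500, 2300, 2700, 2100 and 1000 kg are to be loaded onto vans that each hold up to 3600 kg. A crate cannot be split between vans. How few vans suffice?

5

Total = 2700 + 2600 + 2600 + 2300 + 2100 + 1100 + 1000 + 1000 + 800 + 500 = 16700 kg.
Lower bound: ⌈16700/3600⌉ = 5 vans.
A packing using 5 vans:
  van 1: 2700 + 800 = 3500
  van 2: 2600 + 1000 = 3600
  van 3: 2600 + 1000 = 3600
  van 4: 2300 + 1100 = 3400
  van 5: 2100 + 500 = 2600
This matches the lower bound, so 5 is optimal.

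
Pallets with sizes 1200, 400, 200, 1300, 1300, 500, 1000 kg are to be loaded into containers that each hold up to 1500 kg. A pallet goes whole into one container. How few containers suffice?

Total = 1300 + 1300 + 1200 + 1000 + 500 + 400 + 200 = 5900 kg.
Lower bound: ⌈5900/1500⌉ = 4 containers.
A packing using 5 containers:
  container 1: 1300 + 200 = 1500
  container 2: 1300 = 1300
  container 3: 1200 = 1200
  container 4: 1000 + 500 = 1500
  container 5: 400 = 400
No arrangement into 4 containers stays within capacity, so 5 is optimal.

5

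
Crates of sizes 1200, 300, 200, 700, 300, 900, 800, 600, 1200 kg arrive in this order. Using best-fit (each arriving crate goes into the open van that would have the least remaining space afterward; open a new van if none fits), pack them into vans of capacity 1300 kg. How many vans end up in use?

  1200 → van 1 (new)  [load 1200/1300]
  300 → van 2 (new)  [load 300/1300]
  200 → van 2  [load 500/1300]
  700 → van 2  [load 1200/1300]
  300 → van 3 (new)  [load 300/1300]
  900 → van 3  [load 1200/1300]
  800 → van 4 (new)  [load 800/1300]
  600 → van 5 (new)  [load 600/1300]
  1200 → van 6 (new)  [load 1200/1300]
6 vans opened.

6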